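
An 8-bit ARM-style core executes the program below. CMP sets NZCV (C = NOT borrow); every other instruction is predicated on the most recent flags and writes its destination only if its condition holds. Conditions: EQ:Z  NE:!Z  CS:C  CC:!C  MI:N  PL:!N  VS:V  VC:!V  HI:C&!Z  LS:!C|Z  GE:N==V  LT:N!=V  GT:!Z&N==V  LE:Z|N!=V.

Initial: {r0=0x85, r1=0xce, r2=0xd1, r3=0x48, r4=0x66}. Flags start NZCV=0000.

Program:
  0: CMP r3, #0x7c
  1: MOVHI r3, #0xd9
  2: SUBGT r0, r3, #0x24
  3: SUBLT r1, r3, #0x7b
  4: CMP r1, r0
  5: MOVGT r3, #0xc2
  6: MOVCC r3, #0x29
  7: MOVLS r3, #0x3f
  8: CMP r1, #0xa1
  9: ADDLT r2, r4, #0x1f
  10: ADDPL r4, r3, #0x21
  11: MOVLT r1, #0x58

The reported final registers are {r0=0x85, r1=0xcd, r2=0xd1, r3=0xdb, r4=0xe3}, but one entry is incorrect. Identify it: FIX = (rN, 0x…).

[0] flags=1000 → (cmp)
[1] flags=1000 HI?F → skip
[2] flags=1000 GT?F → skip
[3] flags=1000 LT?T → r1=0xcd
[4] flags=0010 → (cmp)
[5] flags=0010 GT?T → r3=0xc2
[6] flags=0010 CC?F → skip
[7] flags=0010 LS?F → skip
[8] flags=0010 → (cmp)
[9] flags=0010 LT?F → skip
[10] flags=0010 PL?T → r4=0xe3
[11] flags=0010 LT?F → skip

FIX = (r3, 0xc2)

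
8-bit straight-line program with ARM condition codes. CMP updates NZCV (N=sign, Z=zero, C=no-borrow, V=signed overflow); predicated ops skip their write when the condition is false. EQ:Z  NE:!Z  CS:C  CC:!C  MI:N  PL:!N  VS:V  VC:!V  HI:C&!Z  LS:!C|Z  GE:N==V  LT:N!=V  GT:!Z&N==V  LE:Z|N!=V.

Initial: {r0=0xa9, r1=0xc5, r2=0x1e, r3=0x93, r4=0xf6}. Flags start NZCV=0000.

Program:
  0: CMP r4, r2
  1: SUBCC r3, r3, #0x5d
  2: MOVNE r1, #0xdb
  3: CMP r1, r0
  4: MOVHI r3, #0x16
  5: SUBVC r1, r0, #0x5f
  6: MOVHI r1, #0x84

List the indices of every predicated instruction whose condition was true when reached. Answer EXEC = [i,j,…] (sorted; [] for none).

EXEC = [2,4,5,6]

[0] flags=1010 → (cmp)
[1] flags=1010 CC?F → skip
[2] flags=1010 NE?T → r1=0xdb
[3] flags=0010 → (cmp)
[4] flags=0010 HI?T → r3=0x16
[5] flags=0010 VC?T → r1=0x4a
[6] flags=0010 HI?T → r1=0x84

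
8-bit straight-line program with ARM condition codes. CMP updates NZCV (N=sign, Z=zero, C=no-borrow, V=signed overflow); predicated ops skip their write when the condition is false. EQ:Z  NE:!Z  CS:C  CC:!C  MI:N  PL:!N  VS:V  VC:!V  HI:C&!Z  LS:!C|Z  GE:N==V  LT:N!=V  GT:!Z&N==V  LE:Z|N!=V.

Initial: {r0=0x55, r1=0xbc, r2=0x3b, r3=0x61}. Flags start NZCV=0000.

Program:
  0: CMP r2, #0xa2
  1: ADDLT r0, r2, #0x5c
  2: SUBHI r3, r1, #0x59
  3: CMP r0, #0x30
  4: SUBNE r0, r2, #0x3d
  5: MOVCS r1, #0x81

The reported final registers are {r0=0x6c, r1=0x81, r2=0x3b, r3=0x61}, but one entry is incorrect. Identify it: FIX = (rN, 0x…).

FIX = (r0, 0xfe)

0: ✓ CMP  NZCV=1001
1: · ADDLT
2: · SUBHI
3: ✓ CMP  NZCV=0010
4: ✓ SUBNE  r0←0xfe
5: ✓ MOVCS  r1←0x81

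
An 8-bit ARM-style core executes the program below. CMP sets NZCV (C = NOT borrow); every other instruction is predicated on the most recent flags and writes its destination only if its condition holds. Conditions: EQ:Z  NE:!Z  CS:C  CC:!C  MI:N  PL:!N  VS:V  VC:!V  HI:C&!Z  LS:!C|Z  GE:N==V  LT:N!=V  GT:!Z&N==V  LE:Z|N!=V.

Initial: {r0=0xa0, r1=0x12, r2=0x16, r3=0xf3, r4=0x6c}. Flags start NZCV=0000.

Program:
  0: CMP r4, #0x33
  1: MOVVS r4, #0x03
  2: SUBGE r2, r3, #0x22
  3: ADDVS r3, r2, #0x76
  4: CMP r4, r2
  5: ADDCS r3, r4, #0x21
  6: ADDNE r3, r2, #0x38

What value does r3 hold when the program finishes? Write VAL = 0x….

VAL = 0x09

0: ✓ CMP  NZCV=0010
1: · MOVVS
2: ✓ SUBGE  r2←0xd1
3: · ADDVS
4: ✓ CMP  NZCV=1001
5: · ADDCS
6: ✓ ADDNE  r3←0x09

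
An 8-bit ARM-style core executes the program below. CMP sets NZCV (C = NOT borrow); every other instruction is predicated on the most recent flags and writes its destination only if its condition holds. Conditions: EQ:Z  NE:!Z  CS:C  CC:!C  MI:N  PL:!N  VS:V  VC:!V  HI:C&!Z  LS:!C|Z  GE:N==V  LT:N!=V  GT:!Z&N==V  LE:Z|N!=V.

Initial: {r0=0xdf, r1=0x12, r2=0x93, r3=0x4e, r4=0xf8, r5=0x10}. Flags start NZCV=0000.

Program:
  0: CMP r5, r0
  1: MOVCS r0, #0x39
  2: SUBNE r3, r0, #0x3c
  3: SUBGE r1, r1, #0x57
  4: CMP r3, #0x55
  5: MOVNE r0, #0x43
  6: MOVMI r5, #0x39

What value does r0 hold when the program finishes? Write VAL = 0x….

VAL = 0x43

0: ✓ CMP  NZCV=0000
1: · MOVCS
2: ✓ SUBNE  r3←0xa3
3: ✓ SUBGE  r1←0xbb
4: ✓ CMP  NZCV=0011
5: ✓ MOVNE  r0←0x43
6: · MOVMI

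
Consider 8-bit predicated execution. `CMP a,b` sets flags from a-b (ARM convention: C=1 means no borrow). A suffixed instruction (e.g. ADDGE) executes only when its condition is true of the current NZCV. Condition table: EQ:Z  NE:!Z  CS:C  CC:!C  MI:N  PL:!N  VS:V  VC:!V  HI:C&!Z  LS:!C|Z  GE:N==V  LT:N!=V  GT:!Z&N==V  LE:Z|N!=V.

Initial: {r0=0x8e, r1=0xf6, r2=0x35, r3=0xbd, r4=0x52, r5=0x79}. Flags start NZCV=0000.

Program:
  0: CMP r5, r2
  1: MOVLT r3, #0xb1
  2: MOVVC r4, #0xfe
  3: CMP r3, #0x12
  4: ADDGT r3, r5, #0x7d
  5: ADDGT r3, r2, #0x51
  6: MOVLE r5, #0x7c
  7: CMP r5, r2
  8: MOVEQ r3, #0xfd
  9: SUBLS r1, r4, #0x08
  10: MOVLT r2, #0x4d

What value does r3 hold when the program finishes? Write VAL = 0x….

0: ✓ CMP  NZCV=0010
1: · MOVLT
2: ✓ MOVVC  r4←0xfe
3: ✓ CMP  NZCV=1010
4: · ADDGT
5: · ADDGT
6: ✓ MOVLE  r5←0x7c
7: ✓ CMP  NZCV=0010
8: · MOVEQ
9: · SUBLS
10: · MOVLT

VAL = 0xbd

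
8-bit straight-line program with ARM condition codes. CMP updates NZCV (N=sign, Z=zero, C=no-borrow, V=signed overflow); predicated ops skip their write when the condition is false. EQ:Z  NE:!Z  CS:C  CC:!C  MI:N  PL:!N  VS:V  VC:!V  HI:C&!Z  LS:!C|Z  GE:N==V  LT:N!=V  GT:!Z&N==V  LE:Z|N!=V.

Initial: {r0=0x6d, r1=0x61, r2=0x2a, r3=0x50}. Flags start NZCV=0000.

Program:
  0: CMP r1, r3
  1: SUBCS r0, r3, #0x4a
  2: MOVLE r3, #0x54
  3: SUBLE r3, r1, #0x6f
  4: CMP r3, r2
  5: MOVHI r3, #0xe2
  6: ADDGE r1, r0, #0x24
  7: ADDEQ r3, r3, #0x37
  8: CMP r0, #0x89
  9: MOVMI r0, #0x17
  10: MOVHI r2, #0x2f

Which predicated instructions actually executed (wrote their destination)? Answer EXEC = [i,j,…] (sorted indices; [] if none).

EXEC = [1,5,6]

[0] flags=0010 → (cmp)
[1] flags=0010 CS?T → r0=0x06
[2] flags=0010 LE?F → skip
[3] flags=0010 LE?F → skip
[4] flags=0010 → (cmp)
[5] flags=0010 HI?T → r3=0xe2
[6] flags=0010 GE?T → r1=0x2a
[7] flags=0010 EQ?F → skip
[8] flags=0000 → (cmp)
[9] flags=0000 MI?F → skip
[10] flags=0000 HI?F → skip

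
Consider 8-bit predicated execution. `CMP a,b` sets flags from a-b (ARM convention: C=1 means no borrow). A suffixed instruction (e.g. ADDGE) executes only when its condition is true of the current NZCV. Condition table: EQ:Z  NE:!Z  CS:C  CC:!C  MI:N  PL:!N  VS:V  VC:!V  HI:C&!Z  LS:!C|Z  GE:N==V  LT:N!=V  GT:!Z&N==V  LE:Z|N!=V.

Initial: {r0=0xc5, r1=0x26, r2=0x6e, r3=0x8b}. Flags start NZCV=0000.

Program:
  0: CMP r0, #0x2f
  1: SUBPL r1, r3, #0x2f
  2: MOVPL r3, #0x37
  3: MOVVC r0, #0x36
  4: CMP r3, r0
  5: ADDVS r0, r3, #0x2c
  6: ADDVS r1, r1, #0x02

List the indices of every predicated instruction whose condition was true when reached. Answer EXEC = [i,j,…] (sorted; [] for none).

0: ✓ CMP  NZCV=1010
1: · SUBPL
2: · MOVPL
3: ✓ MOVVC  r0←0x36
4: ✓ CMP  NZCV=0011
5: ✓ ADDVS  r0←0xb7
6: ✓ ADDVS  r1←0x28

EXEC = [3,5,6]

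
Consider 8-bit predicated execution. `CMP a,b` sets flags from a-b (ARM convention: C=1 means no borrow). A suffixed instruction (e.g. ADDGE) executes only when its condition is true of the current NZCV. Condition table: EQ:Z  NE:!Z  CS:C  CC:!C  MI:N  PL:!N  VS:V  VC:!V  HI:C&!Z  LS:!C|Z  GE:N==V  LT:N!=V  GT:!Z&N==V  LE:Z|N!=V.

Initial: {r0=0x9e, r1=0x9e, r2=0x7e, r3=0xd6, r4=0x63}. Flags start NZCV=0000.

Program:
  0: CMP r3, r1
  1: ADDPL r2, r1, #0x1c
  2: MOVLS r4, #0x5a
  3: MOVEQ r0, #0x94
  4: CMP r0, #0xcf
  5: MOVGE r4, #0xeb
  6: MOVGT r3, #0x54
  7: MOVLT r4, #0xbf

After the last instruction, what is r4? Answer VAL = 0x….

VAL = 0xbf

[0] flags=0010 → (cmp)
[1] flags=0010 PL?T → r2=0xba
[2] flags=0010 LS?F → skip
[3] flags=0010 EQ?F → skip
[4] flags=1000 → (cmp)
[5] flags=1000 GE?F → skip
[6] flags=1000 GT?F → skip
[7] flags=1000 LT?T → r4=0xbf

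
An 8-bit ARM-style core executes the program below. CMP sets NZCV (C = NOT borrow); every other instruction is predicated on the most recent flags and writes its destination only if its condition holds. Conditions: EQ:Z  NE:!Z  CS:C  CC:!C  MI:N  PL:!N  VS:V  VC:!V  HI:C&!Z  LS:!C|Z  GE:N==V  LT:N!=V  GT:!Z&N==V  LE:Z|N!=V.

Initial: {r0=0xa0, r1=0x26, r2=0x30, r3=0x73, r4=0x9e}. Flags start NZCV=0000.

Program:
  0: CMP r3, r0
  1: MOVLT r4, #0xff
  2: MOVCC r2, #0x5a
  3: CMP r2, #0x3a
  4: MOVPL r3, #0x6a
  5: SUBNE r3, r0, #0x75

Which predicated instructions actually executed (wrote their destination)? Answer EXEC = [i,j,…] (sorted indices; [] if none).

0: ✓ CMP  NZCV=1001
1: · MOVLT
2: ✓ MOVCC  r2←0x5a
3: ✓ CMP  NZCV=0010
4: ✓ MOVPL  r3←0x6a
5: ✓ SUBNE  r3←0x2b

EXEC = [2,4,5]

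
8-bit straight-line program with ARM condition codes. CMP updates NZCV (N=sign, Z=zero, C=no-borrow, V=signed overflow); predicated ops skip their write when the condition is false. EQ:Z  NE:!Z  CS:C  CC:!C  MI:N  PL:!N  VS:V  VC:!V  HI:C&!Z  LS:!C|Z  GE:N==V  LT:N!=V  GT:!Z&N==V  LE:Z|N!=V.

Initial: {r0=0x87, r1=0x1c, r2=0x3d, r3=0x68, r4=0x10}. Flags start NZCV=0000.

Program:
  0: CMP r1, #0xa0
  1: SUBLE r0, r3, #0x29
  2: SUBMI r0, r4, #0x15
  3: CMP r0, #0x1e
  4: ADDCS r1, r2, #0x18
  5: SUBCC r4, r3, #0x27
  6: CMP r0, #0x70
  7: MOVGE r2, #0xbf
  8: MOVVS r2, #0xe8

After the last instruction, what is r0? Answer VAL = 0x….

VAL = 0x87

0: ✓ CMP  NZCV=0000
1: · SUBLE
2: · SUBMI
3: ✓ CMP  NZCV=0011
4: ✓ ADDCS  r1←0x55
5: · SUBCC
6: ✓ CMP  NZCV=0011
7: · MOVGE
8: ✓ MOVVS  r2←0xe8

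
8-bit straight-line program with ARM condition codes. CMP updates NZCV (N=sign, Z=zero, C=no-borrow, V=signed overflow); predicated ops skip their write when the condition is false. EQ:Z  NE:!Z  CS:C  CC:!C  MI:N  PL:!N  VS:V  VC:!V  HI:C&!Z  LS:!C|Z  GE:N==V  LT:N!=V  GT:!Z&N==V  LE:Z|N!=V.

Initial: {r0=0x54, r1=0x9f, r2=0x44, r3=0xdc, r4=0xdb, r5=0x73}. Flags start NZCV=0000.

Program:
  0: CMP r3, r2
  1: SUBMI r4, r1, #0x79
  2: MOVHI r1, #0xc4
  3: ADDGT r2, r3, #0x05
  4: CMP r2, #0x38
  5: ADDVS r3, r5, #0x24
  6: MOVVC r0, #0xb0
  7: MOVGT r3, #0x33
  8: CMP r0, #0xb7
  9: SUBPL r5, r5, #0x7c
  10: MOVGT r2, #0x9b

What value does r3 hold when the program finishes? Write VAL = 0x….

VAL = 0x33

[0] flags=1010 → (cmp)
[1] flags=1010 MI?T → r4=0x26
[2] flags=1010 HI?T → r1=0xc4
[3] flags=1010 GT?F → skip
[4] flags=0010 → (cmp)
[5] flags=0010 VS?F → skip
[6] flags=0010 VC?T → r0=0xb0
[7] flags=0010 GT?T → r3=0x33
[8] flags=1000 → (cmp)
[9] flags=1000 PL?F → skip
[10] flags=1000 GT?F → skip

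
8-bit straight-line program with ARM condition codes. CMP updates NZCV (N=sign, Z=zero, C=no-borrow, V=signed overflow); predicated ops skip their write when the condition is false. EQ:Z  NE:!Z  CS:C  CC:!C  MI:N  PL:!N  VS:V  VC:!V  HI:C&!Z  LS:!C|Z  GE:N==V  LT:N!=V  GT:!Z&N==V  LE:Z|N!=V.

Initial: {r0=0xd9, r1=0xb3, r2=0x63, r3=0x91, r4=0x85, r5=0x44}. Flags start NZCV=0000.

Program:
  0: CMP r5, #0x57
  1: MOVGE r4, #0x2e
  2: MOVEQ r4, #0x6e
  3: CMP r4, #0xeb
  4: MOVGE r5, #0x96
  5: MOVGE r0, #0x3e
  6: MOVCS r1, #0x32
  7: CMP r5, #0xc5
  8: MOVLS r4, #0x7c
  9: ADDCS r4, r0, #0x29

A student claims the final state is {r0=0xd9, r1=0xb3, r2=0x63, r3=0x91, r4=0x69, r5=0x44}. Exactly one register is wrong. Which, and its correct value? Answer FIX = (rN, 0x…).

[0] flags=1000 → (cmp)
[1] flags=1000 GE?F → skip
[2] flags=1000 EQ?F → skip
[3] flags=1000 → (cmp)
[4] flags=1000 GE?F → skip
[5] flags=1000 GE?F → skip
[6] flags=1000 CS?F → skip
[7] flags=0000 → (cmp)
[8] flags=0000 LS?T → r4=0x7c
[9] flags=0000 CS?F → skip

FIX = (r4, 0x7c)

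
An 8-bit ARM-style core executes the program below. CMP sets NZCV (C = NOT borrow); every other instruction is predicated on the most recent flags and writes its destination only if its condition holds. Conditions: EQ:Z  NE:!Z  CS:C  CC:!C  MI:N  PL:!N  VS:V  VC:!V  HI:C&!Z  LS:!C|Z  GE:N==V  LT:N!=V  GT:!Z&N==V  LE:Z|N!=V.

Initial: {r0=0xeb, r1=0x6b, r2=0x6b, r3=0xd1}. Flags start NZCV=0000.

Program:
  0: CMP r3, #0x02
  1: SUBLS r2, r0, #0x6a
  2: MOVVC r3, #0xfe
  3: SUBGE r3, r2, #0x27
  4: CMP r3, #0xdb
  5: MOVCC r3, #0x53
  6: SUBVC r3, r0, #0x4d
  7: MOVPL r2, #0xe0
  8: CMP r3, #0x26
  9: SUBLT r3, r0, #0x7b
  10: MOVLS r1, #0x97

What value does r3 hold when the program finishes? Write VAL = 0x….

0: ✓ CMP  NZCV=1010
1: · SUBLS
2: ✓ MOVVC  r3←0xfe
3: · SUBGE
4: ✓ CMP  NZCV=0010
5: · MOVCC
6: ✓ SUBVC  r3←0x9e
7: ✓ MOVPL  r2←0xe0
8: ✓ CMP  NZCV=0011
9: ✓ SUBLT  r3←0x70
10: · MOVLS

VAL = 0x70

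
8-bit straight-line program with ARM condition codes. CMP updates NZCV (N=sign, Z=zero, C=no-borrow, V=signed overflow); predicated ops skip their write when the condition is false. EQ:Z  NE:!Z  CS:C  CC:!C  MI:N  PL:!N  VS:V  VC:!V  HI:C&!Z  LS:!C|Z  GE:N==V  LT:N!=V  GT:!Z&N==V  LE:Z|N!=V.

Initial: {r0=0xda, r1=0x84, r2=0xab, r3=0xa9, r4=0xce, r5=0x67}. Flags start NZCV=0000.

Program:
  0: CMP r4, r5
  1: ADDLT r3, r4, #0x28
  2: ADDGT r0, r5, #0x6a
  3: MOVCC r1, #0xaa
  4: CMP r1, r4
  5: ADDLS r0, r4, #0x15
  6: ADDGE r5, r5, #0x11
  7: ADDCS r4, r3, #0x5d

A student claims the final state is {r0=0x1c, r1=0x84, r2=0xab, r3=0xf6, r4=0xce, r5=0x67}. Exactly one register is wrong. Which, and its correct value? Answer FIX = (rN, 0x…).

0: ✓ CMP  NZCV=0011
1: ✓ ADDLT  r3←0xf6
2: · ADDGT
3: · MOVCC
4: ✓ CMP  NZCV=1000
5: ✓ ADDLS  r0←0xe3
6: · ADDGE
7: · ADDCS

FIX = (r0, 0xe3)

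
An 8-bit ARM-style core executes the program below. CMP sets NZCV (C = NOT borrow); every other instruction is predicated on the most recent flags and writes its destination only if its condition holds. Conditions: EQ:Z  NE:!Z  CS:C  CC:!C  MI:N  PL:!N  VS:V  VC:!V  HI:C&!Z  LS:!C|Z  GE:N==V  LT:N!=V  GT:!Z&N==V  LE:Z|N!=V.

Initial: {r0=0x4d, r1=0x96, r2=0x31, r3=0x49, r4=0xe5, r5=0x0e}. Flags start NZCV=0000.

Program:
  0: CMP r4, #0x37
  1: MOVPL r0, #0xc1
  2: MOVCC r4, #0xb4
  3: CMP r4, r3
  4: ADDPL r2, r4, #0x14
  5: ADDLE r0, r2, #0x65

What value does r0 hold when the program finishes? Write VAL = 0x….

[0] flags=1010 → (cmp)
[1] flags=1010 PL?F → skip
[2] flags=1010 CC?F → skip
[3] flags=1010 → (cmp)
[4] flags=1010 PL?F → skip
[5] flags=1010 LE?T → r0=0x96

VAL = 0x96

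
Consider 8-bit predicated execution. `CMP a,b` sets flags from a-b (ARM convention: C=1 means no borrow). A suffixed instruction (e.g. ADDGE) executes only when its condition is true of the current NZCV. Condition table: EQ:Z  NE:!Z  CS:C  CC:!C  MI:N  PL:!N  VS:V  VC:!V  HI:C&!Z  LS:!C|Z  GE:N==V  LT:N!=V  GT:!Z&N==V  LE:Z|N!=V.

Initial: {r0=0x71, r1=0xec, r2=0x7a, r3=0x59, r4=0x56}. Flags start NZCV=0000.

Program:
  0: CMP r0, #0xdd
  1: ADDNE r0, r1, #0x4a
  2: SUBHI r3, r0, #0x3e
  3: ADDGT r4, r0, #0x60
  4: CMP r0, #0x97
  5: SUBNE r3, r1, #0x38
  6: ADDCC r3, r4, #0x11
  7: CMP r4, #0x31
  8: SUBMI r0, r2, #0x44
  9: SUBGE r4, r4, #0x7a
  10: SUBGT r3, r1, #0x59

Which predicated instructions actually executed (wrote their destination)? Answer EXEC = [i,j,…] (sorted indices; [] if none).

EXEC = [1,3,5,6]

0: ✓ CMP  NZCV=1001
1: ✓ ADDNE  r0←0x36
2: · SUBHI
3: ✓ ADDGT  r4←0x96
4: ✓ CMP  NZCV=1001
5: ✓ SUBNE  r3←0xb4
6: ✓ ADDCC  r3←0xa7
7: ✓ CMP  NZCV=0011
8: · SUBMI
9: · SUBGE
10: · SUBGT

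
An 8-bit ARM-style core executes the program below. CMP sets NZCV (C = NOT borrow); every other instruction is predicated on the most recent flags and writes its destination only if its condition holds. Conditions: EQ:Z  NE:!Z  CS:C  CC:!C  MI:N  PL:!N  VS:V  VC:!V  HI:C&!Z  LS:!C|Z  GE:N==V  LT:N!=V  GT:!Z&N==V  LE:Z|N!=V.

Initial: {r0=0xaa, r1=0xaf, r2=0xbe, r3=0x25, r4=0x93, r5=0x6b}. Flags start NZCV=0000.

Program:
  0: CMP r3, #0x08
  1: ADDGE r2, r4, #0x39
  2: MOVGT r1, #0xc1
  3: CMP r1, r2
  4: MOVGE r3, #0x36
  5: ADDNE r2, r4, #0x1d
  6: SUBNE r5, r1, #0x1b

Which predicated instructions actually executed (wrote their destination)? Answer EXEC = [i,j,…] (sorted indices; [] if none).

EXEC = [1,2,5,6]

0: ✓ CMP  NZCV=0010
1: ✓ ADDGE  r2←0xcc
2: ✓ MOVGT  r1←0xc1
3: ✓ CMP  NZCV=1000
4: · MOVGE
5: ✓ ADDNE  r2←0xb0
6: ✓ SUBNE  r5←0xa6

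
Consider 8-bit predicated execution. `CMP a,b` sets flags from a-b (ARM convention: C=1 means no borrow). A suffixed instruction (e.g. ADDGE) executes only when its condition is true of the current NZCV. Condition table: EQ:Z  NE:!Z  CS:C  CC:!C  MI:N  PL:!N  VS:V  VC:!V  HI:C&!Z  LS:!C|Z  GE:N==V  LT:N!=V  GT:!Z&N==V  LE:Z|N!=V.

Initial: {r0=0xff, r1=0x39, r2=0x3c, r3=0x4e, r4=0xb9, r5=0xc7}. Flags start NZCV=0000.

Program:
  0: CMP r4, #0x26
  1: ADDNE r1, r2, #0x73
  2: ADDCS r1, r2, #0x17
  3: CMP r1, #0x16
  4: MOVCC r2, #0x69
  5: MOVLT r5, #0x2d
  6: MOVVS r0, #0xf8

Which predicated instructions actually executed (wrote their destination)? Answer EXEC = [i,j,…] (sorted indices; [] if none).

[0] flags=1010 → (cmp)
[1] flags=1010 NE?T → r1=0xaf
[2] flags=1010 CS?T → r1=0x53
[3] flags=0010 → (cmp)
[4] flags=0010 CC?F → skip
[5] flags=0010 LT?F → skip
[6] flags=0010 VS?F → skip

EXEC = [1,2]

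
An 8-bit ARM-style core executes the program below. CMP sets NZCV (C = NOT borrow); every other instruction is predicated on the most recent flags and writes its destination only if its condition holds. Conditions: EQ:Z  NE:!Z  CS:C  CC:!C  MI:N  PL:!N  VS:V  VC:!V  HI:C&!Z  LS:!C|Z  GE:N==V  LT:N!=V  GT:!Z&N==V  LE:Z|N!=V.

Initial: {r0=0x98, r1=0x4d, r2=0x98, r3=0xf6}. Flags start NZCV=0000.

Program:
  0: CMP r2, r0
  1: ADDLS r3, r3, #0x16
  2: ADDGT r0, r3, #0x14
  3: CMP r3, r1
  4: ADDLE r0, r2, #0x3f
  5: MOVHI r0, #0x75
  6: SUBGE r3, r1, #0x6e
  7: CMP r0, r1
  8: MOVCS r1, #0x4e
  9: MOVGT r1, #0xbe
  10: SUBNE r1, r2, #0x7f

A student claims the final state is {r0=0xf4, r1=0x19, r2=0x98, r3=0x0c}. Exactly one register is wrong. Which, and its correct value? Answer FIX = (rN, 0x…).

FIX = (r0, 0xd7)

[0] flags=0110 → (cmp)
[1] flags=0110 LS?T → r3=0x0c
[2] flags=0110 GT?F → skip
[3] flags=1000 → (cmp)
[4] flags=1000 LE?T → r0=0xd7
[5] flags=1000 HI?F → skip
[6] flags=1000 GE?F → skip
[7] flags=1010 → (cmp)
[8] flags=1010 CS?T → r1=0x4e
[9] flags=1010 GT?F → skip
[10] flags=1010 NE?T → r1=0x19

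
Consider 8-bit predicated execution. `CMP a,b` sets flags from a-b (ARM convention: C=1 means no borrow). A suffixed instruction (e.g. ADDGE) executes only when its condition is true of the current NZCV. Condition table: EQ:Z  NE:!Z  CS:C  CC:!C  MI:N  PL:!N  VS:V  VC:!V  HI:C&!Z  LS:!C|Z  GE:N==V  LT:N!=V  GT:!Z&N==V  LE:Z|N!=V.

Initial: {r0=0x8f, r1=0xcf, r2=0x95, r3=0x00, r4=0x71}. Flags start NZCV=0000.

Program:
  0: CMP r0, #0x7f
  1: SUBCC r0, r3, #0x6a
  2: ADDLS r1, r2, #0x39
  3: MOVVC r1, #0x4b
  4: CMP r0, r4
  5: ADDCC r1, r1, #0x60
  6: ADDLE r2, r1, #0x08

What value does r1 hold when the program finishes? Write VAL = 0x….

0: ✓ CMP  NZCV=0011
1: · SUBCC
2: · ADDLS
3: · MOVVC
4: ✓ CMP  NZCV=0011
5: · ADDCC
6: ✓ ADDLE  r2←0xd7

VAL = 0xcf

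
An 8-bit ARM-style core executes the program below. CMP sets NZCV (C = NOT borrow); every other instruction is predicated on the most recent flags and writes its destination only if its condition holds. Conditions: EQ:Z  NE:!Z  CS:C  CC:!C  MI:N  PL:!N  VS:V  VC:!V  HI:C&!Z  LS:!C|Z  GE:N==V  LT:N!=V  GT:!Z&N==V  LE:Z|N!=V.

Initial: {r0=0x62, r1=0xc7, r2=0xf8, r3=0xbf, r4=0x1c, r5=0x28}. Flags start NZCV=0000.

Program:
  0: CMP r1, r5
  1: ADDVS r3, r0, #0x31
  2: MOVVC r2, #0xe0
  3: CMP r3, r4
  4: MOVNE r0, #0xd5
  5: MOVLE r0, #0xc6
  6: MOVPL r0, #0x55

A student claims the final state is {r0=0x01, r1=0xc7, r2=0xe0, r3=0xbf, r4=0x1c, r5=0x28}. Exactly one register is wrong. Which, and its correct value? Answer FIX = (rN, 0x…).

FIX = (r0, 0xc6)

0: ✓ CMP  NZCV=1010
1: · ADDVS
2: ✓ MOVVC  r2←0xe0
3: ✓ CMP  NZCV=1010
4: ✓ MOVNE  r0←0xd5
5: ✓ MOVLE  r0←0xc6
6: · MOVPL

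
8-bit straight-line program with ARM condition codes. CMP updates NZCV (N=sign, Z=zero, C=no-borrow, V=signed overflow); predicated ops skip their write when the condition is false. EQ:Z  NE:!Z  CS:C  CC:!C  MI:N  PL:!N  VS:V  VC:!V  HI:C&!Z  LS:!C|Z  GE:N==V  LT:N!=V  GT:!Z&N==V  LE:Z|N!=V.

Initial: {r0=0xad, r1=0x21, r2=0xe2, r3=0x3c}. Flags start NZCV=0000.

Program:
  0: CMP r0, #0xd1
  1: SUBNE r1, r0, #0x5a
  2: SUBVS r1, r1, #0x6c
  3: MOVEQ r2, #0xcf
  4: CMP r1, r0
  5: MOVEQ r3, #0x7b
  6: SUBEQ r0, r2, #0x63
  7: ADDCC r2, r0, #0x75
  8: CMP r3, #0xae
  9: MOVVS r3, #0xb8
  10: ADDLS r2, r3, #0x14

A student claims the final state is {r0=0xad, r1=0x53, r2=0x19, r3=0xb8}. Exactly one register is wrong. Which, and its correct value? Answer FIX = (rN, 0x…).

FIX = (r2, 0xcc)

0: ✓ CMP  NZCV=1000
1: ✓ SUBNE  r1←0x53
2: · SUBVS
3: · MOVEQ
4: ✓ CMP  NZCV=1001
5: · MOVEQ
6: · SUBEQ
7: ✓ ADDCC  r2←0x22
8: ✓ CMP  NZCV=1001
9: ✓ MOVVS  r3←0xb8
10: ✓ ADDLS  r2←0xcc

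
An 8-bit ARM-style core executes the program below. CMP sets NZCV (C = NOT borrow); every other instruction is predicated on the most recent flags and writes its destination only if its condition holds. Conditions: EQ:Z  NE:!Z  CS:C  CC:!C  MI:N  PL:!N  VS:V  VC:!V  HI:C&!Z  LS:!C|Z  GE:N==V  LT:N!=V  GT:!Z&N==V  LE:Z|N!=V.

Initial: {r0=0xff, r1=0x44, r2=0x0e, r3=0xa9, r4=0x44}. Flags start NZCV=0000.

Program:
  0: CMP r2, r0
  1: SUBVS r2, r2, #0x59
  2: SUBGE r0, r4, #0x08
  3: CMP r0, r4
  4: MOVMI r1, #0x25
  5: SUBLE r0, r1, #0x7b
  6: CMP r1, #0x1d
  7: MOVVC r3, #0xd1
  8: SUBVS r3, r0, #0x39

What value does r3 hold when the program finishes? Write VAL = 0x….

0: ✓ CMP  NZCV=0000
1: · SUBVS
2: ✓ SUBGE  r0←0x3c
3: ✓ CMP  NZCV=1000
4: ✓ MOVMI  r1←0x25
5: ✓ SUBLE  r0←0xaa
6: ✓ CMP  NZCV=0010
7: ✓ MOVVC  r3←0xd1
8: · SUBVS

VAL = 0xd1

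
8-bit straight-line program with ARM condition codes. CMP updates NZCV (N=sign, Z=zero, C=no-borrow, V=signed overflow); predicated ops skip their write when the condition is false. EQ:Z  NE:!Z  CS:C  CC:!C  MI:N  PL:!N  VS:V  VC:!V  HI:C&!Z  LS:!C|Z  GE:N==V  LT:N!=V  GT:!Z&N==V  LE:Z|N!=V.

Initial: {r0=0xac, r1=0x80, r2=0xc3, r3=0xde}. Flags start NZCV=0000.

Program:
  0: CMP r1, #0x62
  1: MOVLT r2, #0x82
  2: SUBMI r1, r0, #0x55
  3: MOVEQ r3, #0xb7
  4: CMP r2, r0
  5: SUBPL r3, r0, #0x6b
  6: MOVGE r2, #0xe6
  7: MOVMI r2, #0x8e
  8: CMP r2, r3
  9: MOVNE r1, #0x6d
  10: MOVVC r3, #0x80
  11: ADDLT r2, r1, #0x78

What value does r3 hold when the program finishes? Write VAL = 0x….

[0] flags=0011 → (cmp)
[1] flags=0011 LT?T → r2=0x82
[2] flags=0011 MI?F → skip
[3] flags=0011 EQ?F → skip
[4] flags=1000 → (cmp)
[5] flags=1000 PL?F → skip
[6] flags=1000 GE?F → skip
[7] flags=1000 MI?T → r2=0x8e
[8] flags=1000 → (cmp)
[9] flags=1000 NE?T → r1=0x6d
[10] flags=1000 VC?T → r3=0x80
[11] flags=1000 LT?T → r2=0xe5

VAL = 0x80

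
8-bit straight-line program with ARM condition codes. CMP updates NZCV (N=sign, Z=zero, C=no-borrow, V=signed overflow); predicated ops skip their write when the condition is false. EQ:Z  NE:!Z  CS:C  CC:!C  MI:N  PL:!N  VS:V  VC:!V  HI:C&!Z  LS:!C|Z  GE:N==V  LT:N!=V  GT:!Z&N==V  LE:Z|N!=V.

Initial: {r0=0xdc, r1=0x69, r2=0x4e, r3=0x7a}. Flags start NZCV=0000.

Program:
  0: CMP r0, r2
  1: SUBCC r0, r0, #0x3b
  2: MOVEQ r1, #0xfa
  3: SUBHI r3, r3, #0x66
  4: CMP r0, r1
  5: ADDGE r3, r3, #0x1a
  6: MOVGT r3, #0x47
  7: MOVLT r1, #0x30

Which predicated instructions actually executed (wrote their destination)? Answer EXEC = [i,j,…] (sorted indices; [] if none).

[0] flags=1010 → (cmp)
[1] flags=1010 CC?F → skip
[2] flags=1010 EQ?F → skip
[3] flags=1010 HI?T → r3=0x14
[4] flags=0011 → (cmp)
[5] flags=0011 GE?F → skip
[6] flags=0011 GT?F → skip
[7] flags=0011 LT?T → r1=0x30

EXEC = [3,7]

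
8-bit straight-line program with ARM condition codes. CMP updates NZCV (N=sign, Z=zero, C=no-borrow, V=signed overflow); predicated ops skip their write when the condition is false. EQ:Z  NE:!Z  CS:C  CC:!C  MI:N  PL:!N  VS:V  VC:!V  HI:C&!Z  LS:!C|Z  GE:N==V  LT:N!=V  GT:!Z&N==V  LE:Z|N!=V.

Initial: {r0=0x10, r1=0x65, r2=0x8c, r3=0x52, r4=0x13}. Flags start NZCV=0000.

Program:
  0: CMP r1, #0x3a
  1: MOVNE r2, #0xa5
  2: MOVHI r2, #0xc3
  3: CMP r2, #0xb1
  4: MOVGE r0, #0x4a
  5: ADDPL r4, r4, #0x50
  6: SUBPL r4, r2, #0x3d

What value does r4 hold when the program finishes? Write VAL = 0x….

0: ✓ CMP  NZCV=0010
1: ✓ MOVNE  r2←0xa5
2: ✓ MOVHI  r2←0xc3
3: ✓ CMP  NZCV=0010
4: ✓ MOVGE  r0←0x4a
5: ✓ ADDPL  r4←0x63
6: ✓ SUBPL  r4←0x86

VAL = 0x86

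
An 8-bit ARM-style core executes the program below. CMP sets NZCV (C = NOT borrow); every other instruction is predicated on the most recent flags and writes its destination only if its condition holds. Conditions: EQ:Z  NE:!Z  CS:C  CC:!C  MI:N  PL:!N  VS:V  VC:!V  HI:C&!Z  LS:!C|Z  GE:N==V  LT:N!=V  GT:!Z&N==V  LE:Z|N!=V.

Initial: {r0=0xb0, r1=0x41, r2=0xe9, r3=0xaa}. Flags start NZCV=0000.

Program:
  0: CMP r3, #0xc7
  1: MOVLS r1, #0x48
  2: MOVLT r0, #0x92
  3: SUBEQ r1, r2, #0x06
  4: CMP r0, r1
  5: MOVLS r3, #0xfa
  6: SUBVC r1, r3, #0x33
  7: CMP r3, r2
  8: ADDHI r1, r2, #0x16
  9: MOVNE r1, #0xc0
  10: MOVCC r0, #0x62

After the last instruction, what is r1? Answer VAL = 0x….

0: ✓ CMP  NZCV=1000
1: ✓ MOVLS  r1←0x48
2: ✓ MOVLT  r0←0x92
3: · SUBEQ
4: ✓ CMP  NZCV=0011
5: · MOVLS
6: · SUBVC
7: ✓ CMP  NZCV=1000
8: · ADDHI
9: ✓ MOVNE  r1←0xc0
10: ✓ MOVCC  r0←0x62

VAL = 0xc0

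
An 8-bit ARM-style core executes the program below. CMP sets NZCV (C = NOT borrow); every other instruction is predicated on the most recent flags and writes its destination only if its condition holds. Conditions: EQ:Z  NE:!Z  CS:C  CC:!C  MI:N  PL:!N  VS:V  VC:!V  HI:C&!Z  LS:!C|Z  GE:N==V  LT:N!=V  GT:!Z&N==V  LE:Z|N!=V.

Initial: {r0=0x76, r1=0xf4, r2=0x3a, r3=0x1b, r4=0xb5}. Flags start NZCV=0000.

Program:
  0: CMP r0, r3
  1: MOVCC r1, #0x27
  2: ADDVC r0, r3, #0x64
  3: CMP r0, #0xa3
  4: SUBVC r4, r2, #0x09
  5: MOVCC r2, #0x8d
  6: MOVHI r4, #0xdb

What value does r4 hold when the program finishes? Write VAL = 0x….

0: ✓ CMP  NZCV=0010
1: · MOVCC
2: ✓ ADDVC  r0←0x7f
3: ✓ CMP  NZCV=1001
4: · SUBVC
5: ✓ MOVCC  r2←0x8d
6: · MOVHI

VAL = 0xb5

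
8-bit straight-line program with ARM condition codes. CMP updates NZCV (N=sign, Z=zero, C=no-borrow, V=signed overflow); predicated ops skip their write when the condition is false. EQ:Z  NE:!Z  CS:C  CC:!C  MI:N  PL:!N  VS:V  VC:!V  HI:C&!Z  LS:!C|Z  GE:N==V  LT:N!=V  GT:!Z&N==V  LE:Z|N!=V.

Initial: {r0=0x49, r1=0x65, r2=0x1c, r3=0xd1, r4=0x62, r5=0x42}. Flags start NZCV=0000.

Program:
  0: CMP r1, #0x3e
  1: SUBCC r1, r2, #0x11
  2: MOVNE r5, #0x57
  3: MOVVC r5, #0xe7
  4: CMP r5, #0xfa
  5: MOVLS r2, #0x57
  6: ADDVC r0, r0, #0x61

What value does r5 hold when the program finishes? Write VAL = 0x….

VAL = 0xe7

[0] flags=0010 → (cmp)
[1] flags=0010 CC?F → skip
[2] flags=0010 NE?T → r5=0x57
[3] flags=0010 VC?T → r5=0xe7
[4] flags=1000 → (cmp)
[5] flags=1000 LS?T → r2=0x57
[6] flags=1000 VC?T → r0=0xaa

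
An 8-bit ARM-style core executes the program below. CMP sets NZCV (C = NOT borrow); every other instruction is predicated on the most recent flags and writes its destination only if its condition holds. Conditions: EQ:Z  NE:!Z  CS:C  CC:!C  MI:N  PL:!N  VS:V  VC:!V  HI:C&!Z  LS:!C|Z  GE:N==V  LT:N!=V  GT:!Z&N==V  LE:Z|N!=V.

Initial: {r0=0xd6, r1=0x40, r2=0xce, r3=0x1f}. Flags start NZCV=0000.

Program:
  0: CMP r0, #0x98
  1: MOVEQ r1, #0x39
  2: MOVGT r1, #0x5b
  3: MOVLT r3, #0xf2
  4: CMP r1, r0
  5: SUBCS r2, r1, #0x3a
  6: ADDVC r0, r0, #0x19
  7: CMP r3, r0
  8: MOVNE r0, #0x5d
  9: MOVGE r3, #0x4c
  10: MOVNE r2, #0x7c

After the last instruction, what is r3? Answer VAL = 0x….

VAL = 0x4c

0: ✓ CMP  NZCV=0010
1: · MOVEQ
2: ✓ MOVGT  r1←0x5b
3: · MOVLT
4: ✓ CMP  NZCV=1001
5: · SUBCS
6: · ADDVC
7: ✓ CMP  NZCV=0000
8: ✓ MOVNE  r0←0x5d
9: ✓ MOVGE  r3←0x4c
10: ✓ MOVNE  r2←0x7c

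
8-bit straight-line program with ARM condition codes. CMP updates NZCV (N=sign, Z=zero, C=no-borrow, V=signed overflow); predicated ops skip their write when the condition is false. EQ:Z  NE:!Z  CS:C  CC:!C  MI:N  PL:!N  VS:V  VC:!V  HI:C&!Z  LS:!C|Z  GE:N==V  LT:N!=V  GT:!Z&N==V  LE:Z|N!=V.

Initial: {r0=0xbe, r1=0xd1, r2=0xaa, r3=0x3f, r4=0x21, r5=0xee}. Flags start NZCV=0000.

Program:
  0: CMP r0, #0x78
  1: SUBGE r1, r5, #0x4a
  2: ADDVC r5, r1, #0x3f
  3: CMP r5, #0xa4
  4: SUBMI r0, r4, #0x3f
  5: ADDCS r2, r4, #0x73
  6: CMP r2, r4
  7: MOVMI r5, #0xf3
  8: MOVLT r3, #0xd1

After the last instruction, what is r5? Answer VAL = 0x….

VAL = 0xee

0: ✓ CMP  NZCV=0011
1: · SUBGE
2: · ADDVC
3: ✓ CMP  NZCV=0010
4: · SUBMI
5: ✓ ADDCS  r2←0x94
6: ✓ CMP  NZCV=0011
7: · MOVMI
8: ✓ MOVLT  r3←0xd1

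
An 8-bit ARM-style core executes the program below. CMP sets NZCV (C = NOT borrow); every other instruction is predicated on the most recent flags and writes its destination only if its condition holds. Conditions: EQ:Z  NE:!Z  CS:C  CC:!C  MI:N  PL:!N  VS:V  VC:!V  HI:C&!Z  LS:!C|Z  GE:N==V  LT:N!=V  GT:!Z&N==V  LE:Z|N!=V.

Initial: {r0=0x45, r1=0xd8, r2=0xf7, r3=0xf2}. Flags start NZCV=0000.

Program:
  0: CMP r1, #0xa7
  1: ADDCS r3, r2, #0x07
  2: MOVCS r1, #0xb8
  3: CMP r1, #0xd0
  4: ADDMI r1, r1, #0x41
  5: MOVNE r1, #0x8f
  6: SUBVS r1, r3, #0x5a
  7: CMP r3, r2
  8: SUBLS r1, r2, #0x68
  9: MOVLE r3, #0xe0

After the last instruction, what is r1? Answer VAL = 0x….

0: ✓ CMP  NZCV=0010
1: ✓ ADDCS  r3←0xfe
2: ✓ MOVCS  r1←0xb8
3: ✓ CMP  NZCV=1000
4: ✓ ADDMI  r1←0xf9
5: ✓ MOVNE  r1←0x8f
6: · SUBVS
7: ✓ CMP  NZCV=0010
8: · SUBLS
9: · MOVLE

VAL = 0x8f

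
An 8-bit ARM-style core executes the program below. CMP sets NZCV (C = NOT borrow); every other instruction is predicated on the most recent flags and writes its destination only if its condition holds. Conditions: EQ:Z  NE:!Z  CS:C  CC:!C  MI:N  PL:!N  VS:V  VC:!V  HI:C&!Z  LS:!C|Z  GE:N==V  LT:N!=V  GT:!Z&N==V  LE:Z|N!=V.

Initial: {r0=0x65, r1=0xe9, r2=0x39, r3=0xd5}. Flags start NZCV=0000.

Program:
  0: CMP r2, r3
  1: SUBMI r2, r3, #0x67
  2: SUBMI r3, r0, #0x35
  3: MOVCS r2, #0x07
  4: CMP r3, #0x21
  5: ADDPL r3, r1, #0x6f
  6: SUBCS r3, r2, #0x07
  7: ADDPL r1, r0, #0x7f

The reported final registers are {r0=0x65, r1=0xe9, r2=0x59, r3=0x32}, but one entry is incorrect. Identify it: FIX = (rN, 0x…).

[0] flags=0000 → (cmp)
[1] flags=0000 MI?F → skip
[2] flags=0000 MI?F → skip
[3] flags=0000 CS?F → skip
[4] flags=1010 → (cmp)
[5] flags=1010 PL?F → skip
[6] flags=1010 CS?T → r3=0x32
[7] flags=1010 PL?F → skip

FIX = (r2, 0x39)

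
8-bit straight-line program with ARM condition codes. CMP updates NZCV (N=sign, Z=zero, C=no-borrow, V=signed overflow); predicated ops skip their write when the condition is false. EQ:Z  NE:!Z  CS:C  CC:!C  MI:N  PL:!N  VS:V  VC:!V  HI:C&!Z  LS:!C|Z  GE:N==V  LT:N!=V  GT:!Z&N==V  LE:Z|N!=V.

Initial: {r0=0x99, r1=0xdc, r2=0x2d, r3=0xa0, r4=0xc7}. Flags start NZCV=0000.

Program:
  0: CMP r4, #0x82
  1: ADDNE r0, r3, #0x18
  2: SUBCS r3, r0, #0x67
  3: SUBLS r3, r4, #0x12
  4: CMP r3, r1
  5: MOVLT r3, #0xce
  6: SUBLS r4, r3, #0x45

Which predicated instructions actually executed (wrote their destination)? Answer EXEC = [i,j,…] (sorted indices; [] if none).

EXEC = [1,2,6]

[0] flags=0010 → (cmp)
[1] flags=0010 NE?T → r0=0xb8
[2] flags=0010 CS?T → r3=0x51
[3] flags=0010 LS?F → skip
[4] flags=0000 → (cmp)
[5] flags=0000 LT?F → skip
[6] flags=0000 LS?T → r4=0x0c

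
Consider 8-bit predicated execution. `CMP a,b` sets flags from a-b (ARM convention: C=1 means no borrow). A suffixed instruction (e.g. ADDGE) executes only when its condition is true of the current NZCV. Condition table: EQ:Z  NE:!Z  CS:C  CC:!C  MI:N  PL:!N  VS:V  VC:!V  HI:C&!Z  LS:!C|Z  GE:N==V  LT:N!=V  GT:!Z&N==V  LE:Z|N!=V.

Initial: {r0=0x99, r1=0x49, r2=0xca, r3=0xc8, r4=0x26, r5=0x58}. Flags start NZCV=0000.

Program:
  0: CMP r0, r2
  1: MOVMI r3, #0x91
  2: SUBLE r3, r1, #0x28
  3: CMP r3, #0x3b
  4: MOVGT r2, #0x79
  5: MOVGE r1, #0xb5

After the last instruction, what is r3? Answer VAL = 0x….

VAL = 0x21

0: ✓ CMP  NZCV=1000
1: ✓ MOVMI  r3←0x91
2: ✓ SUBLE  r3←0x21
3: ✓ CMP  NZCV=1000
4: · MOVGT
5: · MOVGE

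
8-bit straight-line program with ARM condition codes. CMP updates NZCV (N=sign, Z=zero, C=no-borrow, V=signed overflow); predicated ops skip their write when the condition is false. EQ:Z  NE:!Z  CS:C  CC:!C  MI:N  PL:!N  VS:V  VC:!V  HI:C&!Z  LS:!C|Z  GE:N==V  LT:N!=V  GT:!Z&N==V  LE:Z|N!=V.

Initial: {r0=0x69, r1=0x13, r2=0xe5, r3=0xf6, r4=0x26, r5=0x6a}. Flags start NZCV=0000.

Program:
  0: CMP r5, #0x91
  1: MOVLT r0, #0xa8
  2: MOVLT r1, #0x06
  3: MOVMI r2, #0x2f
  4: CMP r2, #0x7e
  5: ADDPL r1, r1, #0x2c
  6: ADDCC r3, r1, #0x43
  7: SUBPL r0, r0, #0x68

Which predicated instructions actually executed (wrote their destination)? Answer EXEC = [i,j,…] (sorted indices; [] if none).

[0] flags=1001 → (cmp)
[1] flags=1001 LT?F → skip
[2] flags=1001 LT?F → skip
[3] flags=1001 MI?T → r2=0x2f
[4] flags=1000 → (cmp)
[5] flags=1000 PL?F → skip
[6] flags=1000 CC?T → r3=0x56
[7] flags=1000 PL?F → skip

EXEC = [3,6]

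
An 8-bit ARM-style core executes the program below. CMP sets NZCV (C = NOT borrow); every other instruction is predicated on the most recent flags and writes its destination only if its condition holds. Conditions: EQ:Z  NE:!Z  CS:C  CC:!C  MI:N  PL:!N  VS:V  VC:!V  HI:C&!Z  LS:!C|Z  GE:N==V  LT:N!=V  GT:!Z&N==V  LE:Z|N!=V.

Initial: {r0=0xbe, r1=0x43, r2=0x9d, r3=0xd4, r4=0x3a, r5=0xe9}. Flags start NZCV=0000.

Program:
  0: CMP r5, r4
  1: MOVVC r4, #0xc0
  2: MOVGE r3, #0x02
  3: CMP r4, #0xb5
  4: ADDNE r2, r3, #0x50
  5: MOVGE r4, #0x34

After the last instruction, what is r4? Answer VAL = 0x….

[0] flags=1010 → (cmp)
[1] flags=1010 VC?T → r4=0xc0
[2] flags=1010 GE?F → skip
[3] flags=0010 → (cmp)
[4] flags=0010 NE?T → r2=0x24
[5] flags=0010 GE?T → r4=0x34

VAL = 0x34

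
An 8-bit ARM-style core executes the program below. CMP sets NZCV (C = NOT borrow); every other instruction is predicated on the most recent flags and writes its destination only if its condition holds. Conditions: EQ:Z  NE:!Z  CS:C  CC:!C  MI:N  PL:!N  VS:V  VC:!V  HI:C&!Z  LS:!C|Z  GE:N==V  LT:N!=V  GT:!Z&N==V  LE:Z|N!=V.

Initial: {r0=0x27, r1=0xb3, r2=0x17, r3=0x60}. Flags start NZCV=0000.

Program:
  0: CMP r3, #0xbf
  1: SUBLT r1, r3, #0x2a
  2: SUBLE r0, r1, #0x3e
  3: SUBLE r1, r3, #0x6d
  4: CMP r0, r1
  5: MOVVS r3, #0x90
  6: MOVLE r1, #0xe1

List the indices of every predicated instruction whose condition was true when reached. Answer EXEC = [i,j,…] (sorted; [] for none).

0: ✓ CMP  NZCV=1001
1: · SUBLT
2: · SUBLE
3: · SUBLE
4: ✓ CMP  NZCV=0000
5: · MOVVS
6: · MOVLE

EXEC = []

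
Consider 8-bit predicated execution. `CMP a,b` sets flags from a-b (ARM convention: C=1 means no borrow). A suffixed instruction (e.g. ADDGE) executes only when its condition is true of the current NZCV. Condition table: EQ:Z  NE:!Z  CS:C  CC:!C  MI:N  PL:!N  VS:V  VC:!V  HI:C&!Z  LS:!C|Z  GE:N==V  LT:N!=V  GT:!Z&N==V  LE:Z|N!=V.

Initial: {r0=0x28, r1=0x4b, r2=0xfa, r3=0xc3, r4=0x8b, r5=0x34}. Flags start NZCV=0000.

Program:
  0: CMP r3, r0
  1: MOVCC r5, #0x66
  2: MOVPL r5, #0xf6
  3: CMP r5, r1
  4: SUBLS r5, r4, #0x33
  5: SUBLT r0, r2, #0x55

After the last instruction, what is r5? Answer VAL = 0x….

VAL = 0x58

[0] flags=1010 → (cmp)
[1] flags=1010 CC?F → skip
[2] flags=1010 PL?F → skip
[3] flags=1000 → (cmp)
[4] flags=1000 LS?T → r5=0x58
[5] flags=1000 LT?T → r0=0xa5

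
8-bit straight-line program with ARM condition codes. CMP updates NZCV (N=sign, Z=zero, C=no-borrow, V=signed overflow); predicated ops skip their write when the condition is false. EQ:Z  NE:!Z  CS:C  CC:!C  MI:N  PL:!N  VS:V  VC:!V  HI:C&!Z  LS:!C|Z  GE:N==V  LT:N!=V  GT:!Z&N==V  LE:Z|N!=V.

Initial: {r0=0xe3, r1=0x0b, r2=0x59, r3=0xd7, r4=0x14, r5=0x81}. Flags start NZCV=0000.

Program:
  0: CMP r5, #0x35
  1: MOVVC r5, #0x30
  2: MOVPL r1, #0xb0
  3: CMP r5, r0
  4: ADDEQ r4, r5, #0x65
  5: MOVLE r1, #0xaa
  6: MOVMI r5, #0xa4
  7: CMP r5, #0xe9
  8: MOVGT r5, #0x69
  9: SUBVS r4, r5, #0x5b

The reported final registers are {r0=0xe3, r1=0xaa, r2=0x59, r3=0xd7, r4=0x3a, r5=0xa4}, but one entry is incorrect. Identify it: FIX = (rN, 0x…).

FIX = (r4, 0x14)

[0] flags=0011 → (cmp)
[1] flags=0011 VC?F → skip
[2] flags=0011 PL?T → r1=0xb0
[3] flags=1000 → (cmp)
[4] flags=1000 EQ?F → skip
[5] flags=1000 LE?T → r1=0xaa
[6] flags=1000 MI?T → r5=0xa4
[7] flags=1000 → (cmp)
[8] flags=1000 GT?F → skip
[9] flags=1000 VS?F → skip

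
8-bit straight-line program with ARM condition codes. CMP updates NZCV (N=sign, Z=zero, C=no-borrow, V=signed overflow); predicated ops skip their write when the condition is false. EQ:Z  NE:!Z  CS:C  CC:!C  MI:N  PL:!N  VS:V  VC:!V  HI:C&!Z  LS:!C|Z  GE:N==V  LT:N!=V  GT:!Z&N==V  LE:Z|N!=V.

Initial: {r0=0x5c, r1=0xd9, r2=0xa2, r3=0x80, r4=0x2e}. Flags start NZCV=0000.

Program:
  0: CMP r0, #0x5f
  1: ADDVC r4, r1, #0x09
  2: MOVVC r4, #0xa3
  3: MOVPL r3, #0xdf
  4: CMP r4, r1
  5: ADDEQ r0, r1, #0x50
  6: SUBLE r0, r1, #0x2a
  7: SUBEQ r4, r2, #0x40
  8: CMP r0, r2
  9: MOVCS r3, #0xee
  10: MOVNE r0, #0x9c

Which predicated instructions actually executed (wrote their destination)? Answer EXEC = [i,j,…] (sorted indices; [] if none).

EXEC = [1,2,6,9,10]

0: ✓ CMP  NZCV=1000
1: ✓ ADDVC  r4←0xe2
2: ✓ MOVVC  r4←0xa3
3: · MOVPL
4: ✓ CMP  NZCV=1000
5: · ADDEQ
6: ✓ SUBLE  r0←0xaf
7: · SUBEQ
8: ✓ CMP  NZCV=0010
9: ✓ MOVCS  r3←0xee
10: ✓ MOVNE  r0←0x9c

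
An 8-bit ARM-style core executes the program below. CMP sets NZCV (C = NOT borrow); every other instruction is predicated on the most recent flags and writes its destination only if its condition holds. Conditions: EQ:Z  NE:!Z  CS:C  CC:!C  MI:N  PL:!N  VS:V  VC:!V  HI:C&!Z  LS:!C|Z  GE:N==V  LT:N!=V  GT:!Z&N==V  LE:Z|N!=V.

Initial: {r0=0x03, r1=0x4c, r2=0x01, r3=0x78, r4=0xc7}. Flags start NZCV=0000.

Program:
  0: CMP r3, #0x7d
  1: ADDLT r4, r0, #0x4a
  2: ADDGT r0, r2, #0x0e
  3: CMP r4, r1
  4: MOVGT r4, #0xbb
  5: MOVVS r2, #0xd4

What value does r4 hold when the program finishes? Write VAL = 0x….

VAL = 0xbb

[0] flags=1000 → (cmp)
[1] flags=1000 LT?T → r4=0x4d
[2] flags=1000 GT?F → skip
[3] flags=0010 → (cmp)
[4] flags=0010 GT?T → r4=0xbb
[5] flags=0010 VS?F → skip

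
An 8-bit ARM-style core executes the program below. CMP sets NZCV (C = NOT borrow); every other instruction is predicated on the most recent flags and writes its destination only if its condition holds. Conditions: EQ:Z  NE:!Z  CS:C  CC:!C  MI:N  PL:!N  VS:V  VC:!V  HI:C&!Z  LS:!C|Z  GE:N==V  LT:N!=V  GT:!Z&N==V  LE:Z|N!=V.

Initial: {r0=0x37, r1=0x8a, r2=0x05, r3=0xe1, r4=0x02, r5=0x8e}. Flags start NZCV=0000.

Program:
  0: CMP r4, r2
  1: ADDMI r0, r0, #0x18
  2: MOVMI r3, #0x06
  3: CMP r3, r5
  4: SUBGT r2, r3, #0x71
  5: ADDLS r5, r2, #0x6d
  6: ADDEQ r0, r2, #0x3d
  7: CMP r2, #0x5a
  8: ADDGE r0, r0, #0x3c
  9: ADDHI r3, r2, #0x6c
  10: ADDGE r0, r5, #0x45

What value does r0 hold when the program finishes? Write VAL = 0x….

[0] flags=1000 → (cmp)
[1] flags=1000 MI?T → r0=0x4f
[2] flags=1000 MI?T → r3=0x06
[3] flags=0000 → (cmp)
[4] flags=0000 GT?T → r2=0x95
[5] flags=0000 LS?T → r5=0x02
[6] flags=0000 EQ?F → skip
[7] flags=0011 → (cmp)
[8] flags=0011 GE?F → skip
[9] flags=0011 HI?T → r3=0x01
[10] flags=0011 GE?F → skip

VAL = 0x4f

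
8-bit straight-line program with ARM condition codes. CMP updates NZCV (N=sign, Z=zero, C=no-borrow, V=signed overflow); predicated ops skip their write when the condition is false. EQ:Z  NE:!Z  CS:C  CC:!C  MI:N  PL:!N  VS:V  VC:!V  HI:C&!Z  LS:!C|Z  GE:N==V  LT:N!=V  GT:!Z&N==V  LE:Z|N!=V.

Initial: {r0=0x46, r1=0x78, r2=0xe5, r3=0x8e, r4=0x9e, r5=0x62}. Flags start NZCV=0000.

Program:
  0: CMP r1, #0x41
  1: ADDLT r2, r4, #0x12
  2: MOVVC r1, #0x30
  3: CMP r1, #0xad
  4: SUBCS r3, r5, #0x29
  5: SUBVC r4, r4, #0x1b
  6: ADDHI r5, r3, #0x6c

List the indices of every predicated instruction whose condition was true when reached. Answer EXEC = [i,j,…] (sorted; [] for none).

0: ✓ CMP  NZCV=0010
1: · ADDLT
2: ✓ MOVVC  r1←0x30
3: ✓ CMP  NZCV=1001
4: · SUBCS
5: · SUBVC
6: · ADDHI

EXEC = [2]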